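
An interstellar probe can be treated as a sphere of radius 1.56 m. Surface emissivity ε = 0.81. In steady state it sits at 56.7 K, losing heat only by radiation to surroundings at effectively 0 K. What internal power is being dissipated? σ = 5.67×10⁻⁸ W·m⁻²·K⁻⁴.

P ≈ 14.5 W

Steady state: P = εσA T⁴.
A = 4πr² = 30.58 m²; T⁴ = (56.7)⁴ = 1.034×10⁷ K⁴.
P = 0.81 × 5.67×10⁻⁸ × 30.58 × 1.034×10⁷.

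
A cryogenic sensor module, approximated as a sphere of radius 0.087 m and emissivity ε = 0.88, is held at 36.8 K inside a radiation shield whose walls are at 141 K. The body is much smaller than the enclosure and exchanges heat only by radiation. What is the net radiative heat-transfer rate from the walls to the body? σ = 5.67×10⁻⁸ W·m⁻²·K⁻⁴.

P_net ≈ 1.87 W

For a small grey body in a large enclosure: P_net = εσA(T_body⁴ − T_wall⁴).
A = 4πr² = 0.09511 m²; T_body⁴ − T_wall⁴ = 1.834×10⁶ − 3.953×10⁸ = -3.934×10⁸ K⁴.
|P_net| = 0.88·5.67×10⁻⁸·0.09511·3.934×10⁸.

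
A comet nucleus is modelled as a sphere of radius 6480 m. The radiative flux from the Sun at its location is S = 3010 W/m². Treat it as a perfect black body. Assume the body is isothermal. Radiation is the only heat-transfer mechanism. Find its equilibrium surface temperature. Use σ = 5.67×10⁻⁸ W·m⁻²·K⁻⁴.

T ≈ 339 K

At equilibrium, absorbed power = emitted power.
Absorbing cross-section = πr² = 1.319×10⁸ m²; emitting surface = 4πr² = 5.277×10⁸ m² (ratio 4).
S·A_cross = εσ·A_surf·T⁴  ⇒  T⁴ = S/(4σ).
T⁴ = 1.00·3010/(4·5.67×10⁻⁸) = 1.327×10¹⁰ K⁴.
T = (1.327×10¹⁰)^(1/4).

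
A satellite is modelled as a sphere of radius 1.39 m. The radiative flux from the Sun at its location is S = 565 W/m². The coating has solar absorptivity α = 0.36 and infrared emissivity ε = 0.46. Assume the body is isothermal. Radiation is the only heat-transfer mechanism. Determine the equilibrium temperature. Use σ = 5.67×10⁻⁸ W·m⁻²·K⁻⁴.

At equilibrium, absorbed power = emitted power.
Absorbing cross-section = πr² = 6.070 m²; emitting surface = 4πr² = 24.28 m² (ratio 4).
αS·A_cross = εσ·A_surf·T⁴  ⇒  T⁴ = αS/(ε·4σ).
T⁴ = 0.360·565/(0.46·4·5.67×10⁻⁸) = 1.950×10⁹ K⁴.
T = (1.950×10⁹)^(1/4).

T ≈ 210 K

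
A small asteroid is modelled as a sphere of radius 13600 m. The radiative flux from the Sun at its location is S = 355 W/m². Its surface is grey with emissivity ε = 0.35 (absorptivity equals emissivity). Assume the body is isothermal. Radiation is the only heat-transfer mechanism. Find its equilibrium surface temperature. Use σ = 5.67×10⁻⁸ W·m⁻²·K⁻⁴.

T ≈ 199 K

At equilibrium, absorbed power = emitted power.
Absorbing cross-section = πr² = 5.811×10⁸ m²; emitting surface = 4πr² = 2.324×10⁹ m² (ratio 4).
εS·A_cross = εσ·A_surf·T⁴  ⇒  T⁴ = S/(4σ)   (ε cancels).
T⁴ = 355/(4·5.67×10⁻⁸) = 1.565×10⁹ K⁴.
T = (1.565×10⁹)^(1/4).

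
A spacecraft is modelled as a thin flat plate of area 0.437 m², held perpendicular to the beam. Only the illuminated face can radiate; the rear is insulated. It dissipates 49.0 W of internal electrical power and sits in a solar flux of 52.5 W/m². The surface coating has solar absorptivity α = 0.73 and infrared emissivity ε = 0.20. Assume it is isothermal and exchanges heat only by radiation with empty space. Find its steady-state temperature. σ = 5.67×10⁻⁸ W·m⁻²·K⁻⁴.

At steady state, absorbed solar power + internal power = radiated power.
Absorbed: α·S·A_cross = 0.73·52.5·0.4370 = 16.75 W (cross-section A).
Total input = 16.75 + 49.0 = 65.75 W.
Radiated: εσ·A_surf·T⁴ with A_surf = A = 0.4370 m².
T⁴ = 65.75/(0.20·5.67×10⁻⁸·0.4370) = 1.327×10¹⁰ K⁴.

T ≈ 339 K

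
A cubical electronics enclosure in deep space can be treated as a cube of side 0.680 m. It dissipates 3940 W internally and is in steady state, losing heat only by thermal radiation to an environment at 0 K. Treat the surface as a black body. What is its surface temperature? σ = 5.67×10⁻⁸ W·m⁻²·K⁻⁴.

T ≈ 398 K

Steady state: internal power = radiated power, P = εσA T⁴.
Radiating area A = 6L² = 2.774 m².
T⁴ = P/(εσA) = 3940/(1.0·5.67×10⁻⁸·2.774) = 2.505×10¹⁰ K⁴.
T = (2.505×10¹⁰)^(1/4).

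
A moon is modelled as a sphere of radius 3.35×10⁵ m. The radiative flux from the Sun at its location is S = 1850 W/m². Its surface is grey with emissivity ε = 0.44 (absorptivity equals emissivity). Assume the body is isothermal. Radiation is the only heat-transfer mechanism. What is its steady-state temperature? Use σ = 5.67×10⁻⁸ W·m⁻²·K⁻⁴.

T ≈ 301 K

At equilibrium, absorbed power = emitted power.
Absorbing cross-section = πr² = 3.526×10¹¹ m²; emitting surface = 4πr² = 1.410×10¹² m² (ratio 4).
εS·A_cross = εσ·A_surf·T⁴  ⇒  T⁴ = S/(4σ)   (ε cancels).
T⁴ = 1850/(4·5.67×10⁻⁸) = 8.157×10⁹ K⁴.
T = (8.157×10⁹)^(1/4).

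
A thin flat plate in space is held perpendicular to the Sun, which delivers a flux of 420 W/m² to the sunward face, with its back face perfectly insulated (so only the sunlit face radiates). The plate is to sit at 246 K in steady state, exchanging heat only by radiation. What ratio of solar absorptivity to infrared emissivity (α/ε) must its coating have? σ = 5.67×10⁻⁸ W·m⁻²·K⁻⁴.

Balance: αS·A = εσ·1A·T⁴ ⇒ α/ε = σT⁴/S.
α/ε = 5.67×10⁻⁸·(246)⁴/420 = 5.67×10⁻⁸·3.662×10⁹/420.

α/ε ≈ 0.494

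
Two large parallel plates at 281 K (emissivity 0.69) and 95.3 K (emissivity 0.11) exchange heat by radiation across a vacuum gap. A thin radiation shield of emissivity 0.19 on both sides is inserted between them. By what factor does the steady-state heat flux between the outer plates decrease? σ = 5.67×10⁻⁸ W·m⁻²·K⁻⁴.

factor ≈ 2.00

Without shield: q₀ = σΔ(T⁴)/(1/ε₁+1/ε₂−1) with denominator 9.540.
With shield the two gaps are in series; the resistances add: (1/ε₁+1/ε_s−1)+(1/ε_s+1/ε₂−1) = 5.712+13.35 = 19.07.
Heat-flux ratio q₀/q = 19.07/9.540.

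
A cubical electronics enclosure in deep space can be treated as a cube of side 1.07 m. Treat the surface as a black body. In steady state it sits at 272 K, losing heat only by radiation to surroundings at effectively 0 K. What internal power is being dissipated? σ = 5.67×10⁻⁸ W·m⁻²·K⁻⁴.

Steady state: P = εσA T⁴.
A = 6L² = 6.869 m²; T⁴ = (272)⁴ = 5.474×10⁹ K⁴.
P = 1.0 × 5.67×10⁻⁸ × 6.869 × 5.474×10⁹.

P ≈ 2130 W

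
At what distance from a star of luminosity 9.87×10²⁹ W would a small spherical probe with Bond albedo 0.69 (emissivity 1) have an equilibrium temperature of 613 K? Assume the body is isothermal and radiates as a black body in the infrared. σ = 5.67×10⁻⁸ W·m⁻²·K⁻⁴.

For an isothermal black-emitting sphere, (1−a)S·πr² = σ·4πr²·T⁴ ⇒ S = 4σT⁴/(1−a).
S = 4·5.67×10⁻⁸·(613)⁴/0.310 = 1.033×10⁵ W/m².
Flux falls as S = L/(4πd²), so d = √(L/(4πS)) = √(9.87×10²⁹/(4π·1.033×10⁵)).

d ≈ 8.72×10¹¹ m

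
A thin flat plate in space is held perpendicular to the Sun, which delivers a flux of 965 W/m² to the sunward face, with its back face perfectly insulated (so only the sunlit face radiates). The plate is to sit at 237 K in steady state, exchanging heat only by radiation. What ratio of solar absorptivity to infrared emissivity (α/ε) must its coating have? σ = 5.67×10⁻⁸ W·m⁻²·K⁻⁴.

α/ε ≈ 0.185

Balance: αS·A = εσ·1A·T⁴ ⇒ α/ε = σT⁴/S.
α/ε = 5.67×10⁻⁸·(237)⁴/965 = 5.67×10⁻⁸·3.155×10⁹/965.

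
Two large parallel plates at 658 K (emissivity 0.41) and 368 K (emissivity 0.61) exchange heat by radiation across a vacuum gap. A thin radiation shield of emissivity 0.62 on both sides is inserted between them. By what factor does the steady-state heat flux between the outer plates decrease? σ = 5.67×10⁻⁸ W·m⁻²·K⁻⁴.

Without shield: q₀ = σΔ(T⁴)/(1/ε₁+1/ε₂−1) with denominator 3.078.
With shield the two gaps are in series; the resistances add: (1/ε₁+1/ε_s−1)+(1/ε_s+1/ε₂−1) = 3.052+2.252 = 5.304.
Heat-flux ratio q₀/q = 5.304/3.078.

factor ≈ 1.72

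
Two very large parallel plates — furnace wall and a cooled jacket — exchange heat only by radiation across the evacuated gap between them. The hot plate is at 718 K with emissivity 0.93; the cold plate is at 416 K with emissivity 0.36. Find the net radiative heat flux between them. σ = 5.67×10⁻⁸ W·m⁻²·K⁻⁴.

q ≈ 4690 W/m²

For two infinite grey parallel plates, q = σ(T₁⁴ − T₂⁴)/(1/ε₁ + 1/ε₂ − 1).
T₁⁴ − T₂⁴ = 2.658×10¹¹ − 2.995×10¹⁰ = 2.358×10¹¹ K⁴.
1/ε₁ + 1/ε₂ − 1 = 1.075 + 2.778 − 1 = 2.853.
q = 5.67×10⁻⁸ × 2.358×10¹¹ / 2.853.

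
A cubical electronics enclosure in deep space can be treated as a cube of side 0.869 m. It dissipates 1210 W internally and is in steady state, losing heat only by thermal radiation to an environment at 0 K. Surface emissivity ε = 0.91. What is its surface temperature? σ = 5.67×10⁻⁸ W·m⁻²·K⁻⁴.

Steady state: internal power = radiated power, P = εσA T⁴.
Radiating area A = 6L² = 4.531 m².
T⁴ = P/(εσA) = 1210/(0.91·5.67×10⁻⁸·4.531) = 5.176×10⁹ K⁴.
T = (5.176×10⁹)^(1/4).

T ≈ 268 K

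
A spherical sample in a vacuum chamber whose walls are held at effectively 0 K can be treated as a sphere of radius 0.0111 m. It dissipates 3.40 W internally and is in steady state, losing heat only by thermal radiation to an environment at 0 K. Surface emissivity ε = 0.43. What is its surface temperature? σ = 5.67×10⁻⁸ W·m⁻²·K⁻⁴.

Steady state: internal power = radiated power, P = εσA T⁴.
Radiating area A = 4πr² = 0.001548 m².
T⁴ = P/(εσA) = 3.40/(0.43·5.67×10⁻⁸·0.001548) = 9.007×10¹⁰ K⁴.
T = (9.007×10¹⁰)^(1/4).

T ≈ 548 K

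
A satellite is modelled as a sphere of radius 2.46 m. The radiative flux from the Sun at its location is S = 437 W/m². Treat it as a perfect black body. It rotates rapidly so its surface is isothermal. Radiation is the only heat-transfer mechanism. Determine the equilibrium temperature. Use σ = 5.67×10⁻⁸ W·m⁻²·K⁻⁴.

T ≈ 210 K

At equilibrium, absorbed power = emitted power.
Absorbing cross-section = πr² = 19.01 m²; emitting surface = 4πr² = 76.05 m² (ratio 4).
S·A_cross = εσ·A_surf·T⁴  ⇒  T⁴ = S/(4σ).
T⁴ = 1.00·437/(4·5.67×10⁻⁸) = 1.927×10⁹ K⁴.
T = (1.927×10⁹)^(1/4).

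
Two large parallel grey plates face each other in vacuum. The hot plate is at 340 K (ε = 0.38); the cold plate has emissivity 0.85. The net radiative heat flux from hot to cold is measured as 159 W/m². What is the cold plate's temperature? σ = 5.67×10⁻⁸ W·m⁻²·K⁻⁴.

T₂ ≈ 272 K

q = σ(T₁⁴ − T₂⁴)/(1/ε₁ + 1/ε₂ − 1); denominator = 2.808.
T₂⁴ = T₁⁴ − q·(1/ε₁+1/ε₂−1)/σ = 1.336×10¹⁰ − 159·2.808/5.67×10⁻⁸
    = 5.489×10⁹ K⁴.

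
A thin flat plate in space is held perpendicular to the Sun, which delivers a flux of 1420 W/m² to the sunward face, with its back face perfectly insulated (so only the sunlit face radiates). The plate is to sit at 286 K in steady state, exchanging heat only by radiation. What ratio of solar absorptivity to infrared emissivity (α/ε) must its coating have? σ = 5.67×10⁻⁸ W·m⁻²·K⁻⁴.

α/ε ≈ 0.267

Balance: αS·A = εσ·1A·T⁴ ⇒ α/ε = σT⁴/S.
α/ε = 5.67×10⁻⁸·(286)⁴/1420 = 5.67×10⁻⁸·6.691×10⁹/1420.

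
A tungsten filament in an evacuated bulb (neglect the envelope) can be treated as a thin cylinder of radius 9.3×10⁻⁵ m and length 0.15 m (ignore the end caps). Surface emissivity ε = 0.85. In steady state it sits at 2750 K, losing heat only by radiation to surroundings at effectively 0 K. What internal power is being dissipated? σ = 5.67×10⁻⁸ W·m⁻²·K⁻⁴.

P ≈ 242 W

Steady state: P = εσA T⁴.
A = 2πrL = 8.765×10⁻⁵ m²; T⁴ = (2750)⁴ = 5.719×10¹³ K⁴.
P = 0.85 × 5.67×10⁻⁸ × 8.765×10⁻⁵ × 5.719×10¹³.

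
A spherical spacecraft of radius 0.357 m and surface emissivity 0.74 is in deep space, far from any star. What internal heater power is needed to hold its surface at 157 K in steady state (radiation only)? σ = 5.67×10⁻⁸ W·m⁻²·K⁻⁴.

P ≈ 40.8 W

P = εσ·4πr²·T⁴.
4πr² = 1.602 m²; T⁴ = 6.076×10⁸ K⁴.
P = 0.74·5.67×10⁻⁸·1.602·6.076×10⁸.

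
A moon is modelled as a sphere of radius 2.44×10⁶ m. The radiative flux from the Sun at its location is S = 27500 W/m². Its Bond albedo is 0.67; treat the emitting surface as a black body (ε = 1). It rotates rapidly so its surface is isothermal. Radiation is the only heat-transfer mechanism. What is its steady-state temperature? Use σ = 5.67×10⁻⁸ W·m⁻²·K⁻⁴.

At equilibrium, absorbed power = emitted power.
Absorbing cross-section = πr² = 1.870×10¹³ m²; emitting surface = 4πr² = 7.482×10¹³ m² (ratio 4).
(1−a)S·A_cross = εσ·A_surf·T⁴  ⇒  T⁴ = (1−a)S/(4σ).
T⁴ = 0.330·27500/(4·5.67×10⁻⁸) = 4.001×10¹⁰ K⁴.
T = (4.001×10¹⁰)^(1/4).

T ≈ 447 K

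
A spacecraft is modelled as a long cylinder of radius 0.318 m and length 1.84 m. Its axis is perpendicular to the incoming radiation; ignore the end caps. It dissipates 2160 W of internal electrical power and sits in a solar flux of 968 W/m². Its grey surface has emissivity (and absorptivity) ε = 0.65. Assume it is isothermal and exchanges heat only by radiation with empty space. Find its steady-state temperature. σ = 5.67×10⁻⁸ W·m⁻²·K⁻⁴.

T ≈ 382 K

At steady state, absorbed solar power + internal power = radiated power.
Absorbed: α·S·A_cross = 0.65·968·1.170 = 736.3 W (cross-section 2rL).
Total input = 736.3 + 2160 = 2896 W.
Radiated: εσ·A_surf·T⁴ with A_surf = 2πrL = 3.676 m².
T⁴ = 2896/(0.65·5.67×10⁻⁸·3.676) = 2.138×10¹⁰ K⁴.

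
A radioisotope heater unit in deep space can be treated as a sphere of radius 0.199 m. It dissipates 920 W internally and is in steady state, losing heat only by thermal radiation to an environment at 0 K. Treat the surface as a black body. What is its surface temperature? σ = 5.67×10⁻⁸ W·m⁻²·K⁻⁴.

T ≈ 425 K

Steady state: internal power = radiated power, P = εσA T⁴.
Radiating area A = 4πr² = 0.4976 m².
T⁴ = P/(εσA) = 920/(1.0·5.67×10⁻⁸·0.4976) = 3.261×10¹⁰ K⁴.
T = (3.261×10¹⁰)^(1/4).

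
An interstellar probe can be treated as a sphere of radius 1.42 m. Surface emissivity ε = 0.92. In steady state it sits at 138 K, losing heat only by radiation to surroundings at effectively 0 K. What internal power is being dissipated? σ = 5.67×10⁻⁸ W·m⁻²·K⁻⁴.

Steady state: P = εσA T⁴.
A = 4πr² = 25.34 m²; T⁴ = (138)⁴ = 3.627×10⁸ K⁴.
P = 0.92 × 5.67×10⁻⁸ × 25.34 × 3.627×10⁸.

P ≈ 479 W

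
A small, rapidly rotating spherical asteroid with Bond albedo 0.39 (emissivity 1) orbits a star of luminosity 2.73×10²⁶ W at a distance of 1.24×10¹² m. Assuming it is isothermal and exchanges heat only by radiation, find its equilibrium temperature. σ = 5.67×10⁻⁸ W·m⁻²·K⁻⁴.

First find the stellar flux at distance d: S = L/(4πd²) = 2.73×10²⁶/(4π·(1.24×10¹²)²) = 14.13 W/m².
For an isothermal sphere, absorbed (1−a)S·πr² = emitted σ·4πr²·T⁴, so T⁴ = (1−a)S/(4σ).
T⁴ = 0.610·14.13/(4·5.67×10⁻⁸) = 3.800×10⁷ K⁴.

T ≈ 78.5 K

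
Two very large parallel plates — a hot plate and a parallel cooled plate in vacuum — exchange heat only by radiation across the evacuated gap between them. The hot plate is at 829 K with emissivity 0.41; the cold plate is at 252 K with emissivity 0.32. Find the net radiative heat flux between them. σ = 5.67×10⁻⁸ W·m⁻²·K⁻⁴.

For two infinite grey parallel plates, q = σ(T₁⁴ − T₂⁴)/(1/ε₁ + 1/ε₂ − 1).
T₁⁴ − T₂⁴ = 4.723×10¹¹ − 4.033×10⁹ = 4.683×10¹¹ K⁴.
1/ε₁ + 1/ε₂ − 1 = 2.439 + 3.125 − 1 = 4.564.
q = 5.67×10⁻⁸ × 4.683×10¹¹ / 4.564.

q ≈ 5820 W/m²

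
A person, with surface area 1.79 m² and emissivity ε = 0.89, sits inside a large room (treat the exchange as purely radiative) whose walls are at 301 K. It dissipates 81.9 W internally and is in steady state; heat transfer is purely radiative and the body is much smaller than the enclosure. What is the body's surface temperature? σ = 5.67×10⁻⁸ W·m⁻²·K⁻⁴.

For a small grey body in a large enclosure, net radiated power = εσA(T⁴ − T_w⁴).
Steady state: P = εσA(T⁴ − T_w⁴) with A = 1.79 m².
T⁴ = P/(εσA) + T_w⁴ = 81.9/(0.89·5.67×10⁻⁸·1.790) + (301)⁴
    = 9.067×10⁸ + 8.209×10⁹ = 9.115×10⁹ K⁴.

T ≈ 309 K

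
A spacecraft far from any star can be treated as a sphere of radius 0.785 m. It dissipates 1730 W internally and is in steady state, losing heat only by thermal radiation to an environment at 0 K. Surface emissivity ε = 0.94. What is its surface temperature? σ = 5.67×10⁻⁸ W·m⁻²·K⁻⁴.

T ≈ 254 K

Steady state: internal power = radiated power, P = εσA T⁴.
Radiating area A = 4πr² = 7.744 m².
T⁴ = P/(εσA) = 1730/(0.94·5.67×10⁻⁸·7.744) = 4.192×10⁹ K⁴.
T = (4.192×10⁹)^(1/4).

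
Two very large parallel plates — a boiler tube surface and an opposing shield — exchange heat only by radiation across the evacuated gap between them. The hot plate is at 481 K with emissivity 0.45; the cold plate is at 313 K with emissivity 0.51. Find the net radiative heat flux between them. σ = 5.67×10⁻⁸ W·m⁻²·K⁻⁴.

For two infinite grey parallel plates, q = σ(T₁⁴ − T₂⁴)/(1/ε₁ + 1/ε₂ − 1).
T₁⁴ − T₂⁴ = 5.353×10¹⁰ − 9.598×10⁹ = 4.393×10¹⁰ K⁴.
1/ε₁ + 1/ε₂ − 1 = 2.222 + 1.961 − 1 = 3.183.
q = 5.67×10⁻⁸ × 4.393×10¹⁰ / 3.183.

q ≈ 783 W/m²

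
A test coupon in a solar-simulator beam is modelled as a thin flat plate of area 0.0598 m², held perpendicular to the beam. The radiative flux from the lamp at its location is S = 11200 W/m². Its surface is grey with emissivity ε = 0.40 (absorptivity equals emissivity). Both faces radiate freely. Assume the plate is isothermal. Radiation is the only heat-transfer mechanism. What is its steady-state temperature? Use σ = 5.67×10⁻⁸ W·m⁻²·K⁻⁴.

At equilibrium, absorbed power = emitted power.
Absorbing cross-section = A = 0.05980 m²; emitting surface = 2A = 0.1196 m² (ratio 2).
εS·A_cross = εσ·A_surf·T⁴  ⇒  T⁴ = S/(2σ)   (ε cancels).
T⁴ = 11200/(2·5.67×10⁻⁸) = 9.877×10¹⁰ K⁴.
T = (9.877×10¹⁰)^(1/4).

T ≈ 561 K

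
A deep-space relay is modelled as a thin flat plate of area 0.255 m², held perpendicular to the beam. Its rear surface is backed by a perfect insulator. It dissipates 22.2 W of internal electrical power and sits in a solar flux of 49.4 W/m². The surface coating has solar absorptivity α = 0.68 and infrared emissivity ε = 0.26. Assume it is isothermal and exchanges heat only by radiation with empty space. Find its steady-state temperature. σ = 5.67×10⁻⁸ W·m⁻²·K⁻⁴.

T ≈ 301 K

At steady state, absorbed solar power + internal power = radiated power.
Absorbed: α·S·A_cross = 0.68·49.4·0.2550 = 8.566 W (cross-section A).
Total input = 8.566 + 22.2 = 30.77 W.
Radiated: εσ·A_surf·T⁴ with A_surf = A = 0.2550 m².
T⁴ = 30.77/(0.26·5.67×10⁻⁸·0.2550) = 8.184×10⁹ K⁴.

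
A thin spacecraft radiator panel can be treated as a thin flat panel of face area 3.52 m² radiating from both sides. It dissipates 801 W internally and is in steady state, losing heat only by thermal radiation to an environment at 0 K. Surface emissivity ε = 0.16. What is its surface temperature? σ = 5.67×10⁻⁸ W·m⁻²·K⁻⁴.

Steady state: internal power = radiated power, P = εσA T⁴.
Radiating area A = 2·3.52 = 7.040 m².
T⁴ = P/(εσA) = 801/(0.16·5.67×10⁻⁸·7.040) = 1.254×10¹⁰ K⁴.
T = (1.254×10¹⁰)^(1/4).

T ≈ 335 K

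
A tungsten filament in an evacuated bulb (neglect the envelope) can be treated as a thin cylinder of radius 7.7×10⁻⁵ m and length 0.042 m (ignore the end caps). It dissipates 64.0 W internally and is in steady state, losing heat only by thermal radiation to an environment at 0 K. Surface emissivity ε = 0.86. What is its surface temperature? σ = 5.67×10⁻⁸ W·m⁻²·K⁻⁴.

Steady state: internal power = radiated power, P = εσA T⁴.
Radiating area A = 2πrL = 2.032×10⁻⁵ m².
T⁴ = P/(εσA) = 64.0/(0.86·5.67×10⁻⁸·2.032×10⁻⁵) = 6.459×10¹³ K⁴.
T = (6.459×10¹³)^(1/4).

T ≈ 2830 K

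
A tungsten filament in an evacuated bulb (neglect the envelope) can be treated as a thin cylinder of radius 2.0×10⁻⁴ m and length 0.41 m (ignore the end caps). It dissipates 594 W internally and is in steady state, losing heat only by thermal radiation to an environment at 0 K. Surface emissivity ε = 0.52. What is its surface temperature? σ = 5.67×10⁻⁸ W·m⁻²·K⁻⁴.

T ≈ 2500 K

Steady state: internal power = radiated power, P = εσA T⁴.
Radiating area A = 2πrL = 5.152×10⁻⁴ m².
T⁴ = P/(εσA) = 594/(0.52·5.67×10⁻⁸·5.152×10⁻⁴) = 3.910×10¹³ K⁴.
T = (3.910×10¹³)^(1/4).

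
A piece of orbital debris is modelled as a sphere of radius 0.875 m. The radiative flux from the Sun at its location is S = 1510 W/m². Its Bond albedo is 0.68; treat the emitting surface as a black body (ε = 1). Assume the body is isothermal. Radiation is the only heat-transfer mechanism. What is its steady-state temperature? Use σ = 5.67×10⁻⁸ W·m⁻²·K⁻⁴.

T ≈ 215 K

At equilibrium, absorbed power = emitted power.
Absorbing cross-section = πr² = 2.405 m²; emitting surface = 4πr² = 9.621 m² (ratio 4).
(1−a)S·A_cross = εσ·A_surf·T⁴  ⇒  T⁴ = (1−a)S/(4σ).
T⁴ = 0.320·1510/(4·5.67×10⁻⁸) = 2.131×10⁹ K⁴.
T = (2.131×10⁹)^(1/4).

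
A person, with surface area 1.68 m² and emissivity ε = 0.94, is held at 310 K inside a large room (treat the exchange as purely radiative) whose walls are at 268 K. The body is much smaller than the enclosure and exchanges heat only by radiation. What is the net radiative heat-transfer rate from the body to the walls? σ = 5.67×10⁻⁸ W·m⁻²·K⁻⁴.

For a small grey body in a large enclosure: P_net = εσA(T_body⁴ − T_wall⁴).
A = 1.68 m²; T_body⁴ − T_wall⁴ = 9.235×10⁹ − 5.159×10⁹ = 4.077×10⁹ K⁴.
|P_net| = 0.94·5.67×10⁻⁸·1.680·4.077×10⁹.

P_net ≈ 365 W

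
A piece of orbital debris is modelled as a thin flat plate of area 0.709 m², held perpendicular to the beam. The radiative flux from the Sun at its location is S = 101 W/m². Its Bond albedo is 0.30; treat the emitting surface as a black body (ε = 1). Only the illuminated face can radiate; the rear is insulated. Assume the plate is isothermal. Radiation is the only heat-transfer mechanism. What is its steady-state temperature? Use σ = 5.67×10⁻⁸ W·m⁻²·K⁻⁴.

At equilibrium, absorbed power = emitted power.
Absorbing cross-section = A = 0.7090 m²; emitting surface = A = 0.7090 m² (ratio 1).
(1−a)S·A_cross = εσ·A_surf·T⁴  ⇒  T⁴ = (1−a)S/(1σ).
T⁴ = 0.700·101/(1·5.67×10⁻⁸) = 1.247×10⁹ K⁴.
T = (1.247×10⁹)^(1/4).

T ≈ 188 K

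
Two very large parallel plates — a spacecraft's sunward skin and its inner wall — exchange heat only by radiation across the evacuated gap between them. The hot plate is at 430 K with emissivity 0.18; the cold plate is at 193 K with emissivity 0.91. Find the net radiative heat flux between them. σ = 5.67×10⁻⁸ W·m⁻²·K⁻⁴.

q ≈ 329 W/m²

For two infinite grey parallel plates, q = σ(T₁⁴ − T₂⁴)/(1/ε₁ + 1/ε₂ − 1).
T₁⁴ − T₂⁴ = 3.419×10¹⁰ − 1.387×10⁹ = 3.280×10¹⁰ K⁴.
1/ε₁ + 1/ε₂ − 1 = 5.556 + 1.099 − 1 = 5.654.
q = 5.67×10⁻⁸ × 3.280×10¹⁰ / 5.654.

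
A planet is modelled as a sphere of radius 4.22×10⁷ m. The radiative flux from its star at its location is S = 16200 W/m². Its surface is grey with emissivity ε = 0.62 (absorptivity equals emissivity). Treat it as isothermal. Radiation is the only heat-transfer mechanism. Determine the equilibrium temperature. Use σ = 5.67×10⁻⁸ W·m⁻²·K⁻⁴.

T ≈ 517 K

At equilibrium, absorbed power = emitted power.
Absorbing cross-section = πr² = 5.595×10¹⁵ m²; emitting surface = 4πr² = 2.238×10¹⁶ m² (ratio 4).
εS·A_cross = εσ·A_surf·T⁴  ⇒  T⁴ = S/(4σ)   (ε cancels).
T⁴ = 16200/(4·5.67×10⁻⁸) = 7.143×10¹⁰ K⁴.
T = (7.143×10¹⁰)^(1/4).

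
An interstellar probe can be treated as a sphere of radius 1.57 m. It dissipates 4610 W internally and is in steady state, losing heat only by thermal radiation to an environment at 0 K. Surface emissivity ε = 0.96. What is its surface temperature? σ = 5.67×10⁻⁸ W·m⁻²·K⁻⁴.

T ≈ 229 K

Steady state: internal power = radiated power, P = εσA T⁴.
Radiating area A = 4πr² = 30.97 m².
T⁴ = P/(εσA) = 4610/(0.96·5.67×10⁻⁸·30.97) = 2.734×10⁹ K⁴.
T = (2.734×10⁹)^(1/4).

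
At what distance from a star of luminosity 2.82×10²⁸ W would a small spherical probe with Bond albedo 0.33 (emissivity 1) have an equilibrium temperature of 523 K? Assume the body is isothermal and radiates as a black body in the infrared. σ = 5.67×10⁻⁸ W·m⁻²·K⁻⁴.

For an isothermal black-emitting sphere, (1−a)S·πr² = σ·4πr²·T⁴ ⇒ S = 4σT⁴/(1−a).
S = 4·5.67×10⁻⁸·(523)⁴/0.670 = 25330 W/m².
Flux falls as S = L/(4πd²), so d = √(L/(4πS)) = √(2.82×10²⁸/(4π·25330)).

d ≈ 2.98×10¹¹ m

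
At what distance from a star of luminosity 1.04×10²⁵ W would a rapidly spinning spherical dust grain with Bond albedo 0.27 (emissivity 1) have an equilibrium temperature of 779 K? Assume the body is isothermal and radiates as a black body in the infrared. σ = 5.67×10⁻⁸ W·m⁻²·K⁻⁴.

d ≈ 2.69×10⁹ m

For an isothermal black-emitting sphere, (1−a)S·πr² = σ·4πr²·T⁴ ⇒ S = 4σT⁴/(1−a).
S = 4·5.67×10⁻⁸·(779)⁴/0.730 = 1.144×10⁵ W/m².
Flux falls as S = L/(4πd²), so d = √(L/(4πS)) = √(1.04×10²⁵/(4π·1.144×10⁵)).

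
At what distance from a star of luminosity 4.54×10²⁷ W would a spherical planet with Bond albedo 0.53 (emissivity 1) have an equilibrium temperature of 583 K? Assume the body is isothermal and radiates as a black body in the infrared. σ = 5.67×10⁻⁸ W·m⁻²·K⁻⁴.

d ≈ 8.05×10¹⁰ m

For an isothermal black-emitting sphere, (1−a)S·πr² = σ·4πr²·T⁴ ⇒ S = 4σT⁴/(1−a).
S = 4·5.67×10⁻⁸·(583)⁴/0.470 = 55750 W/m².
Flux falls as S = L/(4πd²), so d = √(L/(4πS)) = √(4.54×10²⁷/(4π·55750)).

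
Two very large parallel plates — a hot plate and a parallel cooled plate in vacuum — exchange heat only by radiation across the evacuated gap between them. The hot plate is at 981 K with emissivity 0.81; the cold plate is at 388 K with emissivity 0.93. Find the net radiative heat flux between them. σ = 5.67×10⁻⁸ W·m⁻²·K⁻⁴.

q ≈ 39100 W/m²

For two infinite grey parallel plates, q = σ(T₁⁴ − T₂⁴)/(1/ε₁ + 1/ε₂ − 1).
T₁⁴ − T₂⁴ = 9.261×10¹¹ − 2.266×10¹⁰ = 9.035×10¹¹ K⁴.
1/ε₁ + 1/ε₂ − 1 = 1.235 + 1.075 − 1 = 1.310.
q = 5.67×10⁻⁸ × 9.035×10¹¹ / 1.310.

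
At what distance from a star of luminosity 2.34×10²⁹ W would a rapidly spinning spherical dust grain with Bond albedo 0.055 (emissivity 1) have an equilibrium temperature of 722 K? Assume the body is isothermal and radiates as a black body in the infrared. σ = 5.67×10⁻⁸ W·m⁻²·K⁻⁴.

d ≈ 5.34×10¹¹ m

For an isothermal black-emitting sphere, (1−a)S·πr² = σ·4πr²·T⁴ ⇒ S = 4σT⁴/(1−a).
S = 4·5.67×10⁻⁸·(722)⁴/0.945 = 65220 W/m².
Flux falls as S = L/(4πd²), so d = √(L/(4πS)) = √(2.34×10²⁹/(4π·65220)).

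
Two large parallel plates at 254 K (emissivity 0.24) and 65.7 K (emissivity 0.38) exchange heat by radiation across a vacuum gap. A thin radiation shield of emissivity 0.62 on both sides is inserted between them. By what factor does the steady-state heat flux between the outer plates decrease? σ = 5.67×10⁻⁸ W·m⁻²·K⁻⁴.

factor ≈ 1.38

Without shield: q₀ = σΔ(T⁴)/(1/ε₁+1/ε₂−1) with denominator 5.798.
With shield the two gaps are in series; the resistances add: (1/ε₁+1/ε_s−1)+(1/ε_s+1/ε₂−1) = 4.780+3.244 = 8.024.
Heat-flux ratio q₀/q = 8.024/5.798.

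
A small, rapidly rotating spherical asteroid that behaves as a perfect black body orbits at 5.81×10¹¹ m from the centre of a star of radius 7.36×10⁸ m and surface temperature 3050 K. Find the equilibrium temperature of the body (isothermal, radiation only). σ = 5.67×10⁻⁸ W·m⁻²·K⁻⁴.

T ≈ 76.8 K

The star's surface emits σT_*⁴; at distance d the flux is S = σT_*⁴(R_*/d)².
S = 5.67×10⁻⁸·(3050)⁴·(7.36×10⁸/5.81×10¹¹)² = 7.874 W/m².
For an isothermal sphere T⁴ = (1−a)S/(4σ) = 3.472×10⁷ K⁴.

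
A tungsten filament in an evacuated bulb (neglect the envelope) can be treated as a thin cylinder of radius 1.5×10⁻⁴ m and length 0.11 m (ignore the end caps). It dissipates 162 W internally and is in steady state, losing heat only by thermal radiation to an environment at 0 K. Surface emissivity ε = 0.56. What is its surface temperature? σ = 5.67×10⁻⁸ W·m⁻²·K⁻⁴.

T ≈ 2650 K

Steady state: internal power = radiated power, P = εσA T⁴.
Radiating area A = 2πrL = 1.037×10⁻⁴ m².
T⁴ = P/(εσA) = 162/(0.56·5.67×10⁻⁸·1.037×10⁻⁴) = 4.921×10¹³ K⁴.
T = (4.921×10¹³)^(1/4).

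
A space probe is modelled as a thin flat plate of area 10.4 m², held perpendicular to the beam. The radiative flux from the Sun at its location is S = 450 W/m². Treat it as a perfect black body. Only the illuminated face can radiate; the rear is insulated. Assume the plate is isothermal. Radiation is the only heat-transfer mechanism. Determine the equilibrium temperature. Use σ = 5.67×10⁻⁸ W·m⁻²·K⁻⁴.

At equilibrium, absorbed power = emitted power.
Absorbing cross-section = A = 10.40 m²; emitting surface = A = 10.40 m² (ratio 1).
S·A_cross = εσ·A_surf·T⁴  ⇒  T⁴ = S/(1σ).
T⁴ = 1.00·450/(1·5.67×10⁻⁸) = 7.937×10⁹ K⁴.
T = (7.937×10⁹)^(1/4).

T ≈ 298 K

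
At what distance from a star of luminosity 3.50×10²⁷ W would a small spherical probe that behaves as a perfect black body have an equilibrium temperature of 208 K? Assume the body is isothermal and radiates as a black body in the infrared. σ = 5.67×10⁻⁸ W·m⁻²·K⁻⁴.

d ≈ 8.10×10¹¹ m

For an isothermal black-emitting sphere, (1−a)S·πr² = σ·4πr²·T⁴ ⇒ S = 4σT⁴/(1−a).
S = 4·5.67×10⁻⁸·(208)⁴/1.00 = 424.5 W/m².
Flux falls as S = L/(4πd²), so d = √(L/(4πS)) = √(3.50×10²⁷/(4π·424.5)).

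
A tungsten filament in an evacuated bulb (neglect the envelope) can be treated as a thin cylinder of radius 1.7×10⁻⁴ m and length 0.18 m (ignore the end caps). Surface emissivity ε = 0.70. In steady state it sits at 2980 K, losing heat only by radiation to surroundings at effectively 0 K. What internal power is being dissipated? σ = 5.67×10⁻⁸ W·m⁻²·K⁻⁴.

P ≈ 602 W

Steady state: P = εσA T⁴.
A = 2πrL = 1.923×10⁻⁴ m²; T⁴ = (2980)⁴ = 7.886×10¹³ K⁴.
P = 0.70 × 5.67×10⁻⁸ × 1.923×10⁻⁴ × 7.886×10¹³.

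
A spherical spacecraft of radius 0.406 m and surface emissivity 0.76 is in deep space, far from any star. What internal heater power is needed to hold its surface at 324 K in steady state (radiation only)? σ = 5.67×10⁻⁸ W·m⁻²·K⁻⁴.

P = εσ·4πr²·T⁴.
4πr² = 2.071 m²; T⁴ = 1.102×10¹⁰ K⁴.
P = 0.76·5.67×10⁻⁸·2.071·1.102×10¹⁰.

P ≈ 984 W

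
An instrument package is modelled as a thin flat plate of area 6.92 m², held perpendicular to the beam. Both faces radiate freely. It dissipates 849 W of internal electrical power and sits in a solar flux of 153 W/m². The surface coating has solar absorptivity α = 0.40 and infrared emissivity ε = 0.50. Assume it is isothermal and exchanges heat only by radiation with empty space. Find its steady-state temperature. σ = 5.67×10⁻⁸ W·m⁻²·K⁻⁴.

T ≈ 239 K

At steady state, absorbed solar power + internal power = radiated power.
Absorbed: α·S·A_cross = 0.40·153·6.920 = 423.5 W (cross-section A).
Total input = 423.5 + 849 = 1273 W.
Radiated: εσ·A_surf·T⁴ with A_surf = 2A = 13.84 m².
T⁴ = 1273/(0.50·5.67×10⁻⁸·13.84) = 3.243×10⁹ K⁴.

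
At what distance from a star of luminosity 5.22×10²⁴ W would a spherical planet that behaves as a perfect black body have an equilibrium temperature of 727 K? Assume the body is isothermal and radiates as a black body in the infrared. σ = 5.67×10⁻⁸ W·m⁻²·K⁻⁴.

d ≈ 2.56×10⁹ m

For an isothermal black-emitting sphere, (1−a)S·πr² = σ·4πr²·T⁴ ⇒ S = 4σT⁴/(1−a).
S = 4·5.67×10⁻⁸·(727)⁴/1.00 = 63350 W/m².
Flux falls as S = L/(4πd²), so d = √(L/(4πS)) = √(5.22×10²⁴/(4π·63350)).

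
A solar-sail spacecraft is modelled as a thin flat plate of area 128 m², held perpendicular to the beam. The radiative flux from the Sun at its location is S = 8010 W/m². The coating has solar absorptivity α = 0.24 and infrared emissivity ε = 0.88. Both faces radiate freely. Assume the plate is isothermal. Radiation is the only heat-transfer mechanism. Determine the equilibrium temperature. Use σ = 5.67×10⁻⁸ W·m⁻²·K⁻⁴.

At equilibrium, absorbed power = emitted power.
Absorbing cross-section = A = 128.0 m²; emitting surface = 2A = 256.0 m² (ratio 2).
αS·A_cross = εσ·A_surf·T⁴  ⇒  T⁴ = αS/(ε·2σ).
T⁴ = 0.240·8010/(0.88·2·5.67×10⁻⁸) = 1.926×10¹⁰ K⁴.
T = (1.926×10¹⁰)^(1/4).

T ≈ 373 K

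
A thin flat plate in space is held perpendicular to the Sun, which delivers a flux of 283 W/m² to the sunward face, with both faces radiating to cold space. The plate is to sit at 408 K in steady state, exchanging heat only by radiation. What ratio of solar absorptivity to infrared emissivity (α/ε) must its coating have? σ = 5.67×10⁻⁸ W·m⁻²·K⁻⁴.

α/ε ≈ 11.1

Balance: αS·A = εσ·2A·T⁴ ⇒ α/ε = 2σT⁴/S.
α/ε = 2·5.67×10⁻⁸·(408)⁴/283 = 2·5.67×10⁻⁸·2.771×10¹⁰/283.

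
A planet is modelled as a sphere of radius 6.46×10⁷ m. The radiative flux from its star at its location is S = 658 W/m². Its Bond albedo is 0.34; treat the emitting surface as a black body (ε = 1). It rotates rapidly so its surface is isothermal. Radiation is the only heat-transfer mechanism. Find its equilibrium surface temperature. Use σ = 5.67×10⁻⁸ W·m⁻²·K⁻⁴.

T ≈ 209 K

At equilibrium, absorbed power = emitted power.
Absorbing cross-section = πr² = 1.311×10¹⁶ m²; emitting surface = 4πr² = 5.244×10¹⁶ m² (ratio 4).
(1−a)S·A_cross = εσ·A_surf·T⁴  ⇒  T⁴ = (1−a)S/(4σ).
T⁴ = 0.660·658/(4·5.67×10⁻⁸) = 1.915×10⁹ K⁴.
T = (1.915×10⁹)^(1/4).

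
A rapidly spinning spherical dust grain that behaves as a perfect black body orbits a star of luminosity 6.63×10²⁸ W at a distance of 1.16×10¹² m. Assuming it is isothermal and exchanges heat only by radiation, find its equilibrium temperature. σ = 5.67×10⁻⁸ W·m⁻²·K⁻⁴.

First find the stellar flux at distance d: S = L/(4πd²) = 6.63×10²⁸/(4π·(1.16×10¹²)²) = 3921 W/m².
For an isothermal sphere, absorbed (1−a)S·πr² = emitted σ·4πr²·T⁴, so T⁴ = (1−a)S/(4σ).
T⁴ = 1.00·3921/(4·5.67×10⁻⁸) = 1.729×10¹⁰ K⁴.

T ≈ 363 K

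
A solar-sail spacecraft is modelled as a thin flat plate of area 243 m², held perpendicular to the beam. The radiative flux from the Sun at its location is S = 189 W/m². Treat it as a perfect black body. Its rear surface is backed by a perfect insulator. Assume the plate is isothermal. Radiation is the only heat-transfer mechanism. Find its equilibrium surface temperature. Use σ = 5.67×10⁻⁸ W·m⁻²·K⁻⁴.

At equilibrium, absorbed power = emitted power.
Absorbing cross-section = A = 243.0 m²; emitting surface = A = 243.0 m² (ratio 1).
S·A_cross = εσ·A_surf·T⁴  ⇒  T⁴ = S/(1σ).
T⁴ = 1.00·189/(1·5.67×10⁻⁸) = 3.333×10⁹ K⁴.
T = (3.333×10⁹)^(1/4).

T ≈ 240 K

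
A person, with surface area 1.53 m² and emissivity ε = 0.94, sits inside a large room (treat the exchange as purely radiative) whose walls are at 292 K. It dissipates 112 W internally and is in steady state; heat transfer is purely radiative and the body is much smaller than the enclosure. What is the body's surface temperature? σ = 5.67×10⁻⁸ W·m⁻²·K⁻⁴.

For a small grey body in a large enclosure, net radiated power = εσA(T⁴ − T_w⁴).
Steady state: P = εσA(T⁴ − T_w⁴) with A = 1.53 m².
T⁴ = P/(εσA) + T_w⁴ = 112/(0.94·5.67×10⁻⁸·1.530) + (292)⁴
    = 1.373×10⁹ + 7.270×10⁹ = 8.643×10⁹ K⁴.

T ≈ 305 K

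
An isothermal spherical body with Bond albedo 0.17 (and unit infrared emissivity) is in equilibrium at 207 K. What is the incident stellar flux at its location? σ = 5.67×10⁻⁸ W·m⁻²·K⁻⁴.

(1−a)S·πr² = σ·4πr²·T⁴ ⇒ S = 4σT⁴/(1−a).
S = 4·5.67×10⁻⁸·1.836×10⁹/0.830.

S ≈ 502 W/m²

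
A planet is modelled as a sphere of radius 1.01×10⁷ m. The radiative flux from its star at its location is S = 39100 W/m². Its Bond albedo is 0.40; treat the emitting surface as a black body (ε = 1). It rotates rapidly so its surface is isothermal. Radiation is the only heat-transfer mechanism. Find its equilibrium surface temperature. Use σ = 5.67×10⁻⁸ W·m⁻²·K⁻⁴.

At equilibrium, absorbed power = emitted power.
Absorbing cross-section = πr² = 3.205×10¹⁴ m²; emitting surface = 4πr² = 1.282×10¹⁵ m² (ratio 4).
(1−a)S·A_cross = εσ·A_surf·T⁴  ⇒  T⁴ = (1−a)S/(4σ).
T⁴ = 0.600·39100/(4·5.67×10⁻⁸) = 1.034×10¹¹ K⁴.
T = (1.034×10¹¹)^(1/4).

T ≈ 567 K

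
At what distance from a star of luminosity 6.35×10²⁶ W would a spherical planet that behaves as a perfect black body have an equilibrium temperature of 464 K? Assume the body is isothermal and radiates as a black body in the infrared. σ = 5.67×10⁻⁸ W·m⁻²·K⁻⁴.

d ≈ 6.93×10¹⁰ m

For an isothermal black-emitting sphere, (1−a)S·πr² = σ·4πr²·T⁴ ⇒ S = 4σT⁴/(1−a).
S = 4·5.67×10⁻⁸·(464)⁴/1.00 = 10510 W/m².
Flux falls as S = L/(4πd²), so d = √(L/(4πS)) = √(6.35×10²⁶/(4π·10510)).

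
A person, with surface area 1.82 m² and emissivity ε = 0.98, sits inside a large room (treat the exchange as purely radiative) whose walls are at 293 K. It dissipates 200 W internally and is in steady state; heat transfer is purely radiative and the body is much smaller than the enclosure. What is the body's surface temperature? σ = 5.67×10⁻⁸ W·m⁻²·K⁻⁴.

T ≈ 311 K

For a small grey body in a large enclosure, net radiated power = εσA(T⁴ − T_w⁴).
Steady state: P = εσA(T⁴ − T_w⁴) with A = 1.82 m².
T⁴ = P/(εσA) + T_w⁴ = 200/(0.98·5.67×10⁻⁸·1.820) + (293)⁴
    = 1.978×10⁹ + 7.370×10⁹ = 9.348×10⁹ K⁴.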